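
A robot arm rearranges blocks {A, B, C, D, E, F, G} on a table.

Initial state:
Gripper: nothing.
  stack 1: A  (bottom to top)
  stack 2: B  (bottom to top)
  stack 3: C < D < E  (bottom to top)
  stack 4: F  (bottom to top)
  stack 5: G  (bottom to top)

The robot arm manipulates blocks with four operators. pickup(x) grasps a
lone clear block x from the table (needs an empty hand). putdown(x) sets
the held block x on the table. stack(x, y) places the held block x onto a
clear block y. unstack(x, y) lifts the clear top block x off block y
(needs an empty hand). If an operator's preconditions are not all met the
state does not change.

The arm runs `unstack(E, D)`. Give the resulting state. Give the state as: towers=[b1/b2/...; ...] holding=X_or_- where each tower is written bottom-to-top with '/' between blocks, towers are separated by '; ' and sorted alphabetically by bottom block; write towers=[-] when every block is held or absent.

towers=[A; B; C/D; F; G] holding=E

before: towers=[A; B; C/D/E; F; G] holding=-
pre[unstack(E, D)]: on(E,D) ok, clear(E) ok, handempty ok
all met → apply unstack(E, D)
after:  towers=[A; B; C/D; F; G] holding=E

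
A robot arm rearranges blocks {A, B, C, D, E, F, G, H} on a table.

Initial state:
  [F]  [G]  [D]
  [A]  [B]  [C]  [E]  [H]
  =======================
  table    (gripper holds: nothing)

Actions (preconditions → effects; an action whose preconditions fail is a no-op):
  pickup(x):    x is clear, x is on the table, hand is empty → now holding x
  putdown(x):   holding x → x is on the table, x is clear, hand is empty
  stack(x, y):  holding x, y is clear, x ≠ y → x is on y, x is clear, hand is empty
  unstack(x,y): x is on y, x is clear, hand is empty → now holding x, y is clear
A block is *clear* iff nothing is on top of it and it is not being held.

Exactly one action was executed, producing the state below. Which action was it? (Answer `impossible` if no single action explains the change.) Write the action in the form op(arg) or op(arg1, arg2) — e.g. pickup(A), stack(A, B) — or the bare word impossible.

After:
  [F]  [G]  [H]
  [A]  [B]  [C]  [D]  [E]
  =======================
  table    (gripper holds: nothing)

impossible

target: towers=[A/F; B/G; C/H; D; E] holding=-
     unstack(G, B) → towers=[A/F; B; C/D; E; H] holding=G
         pickup(E) → towers=[A/F; B/G; C/D; H] holding=E
         pickup(H) → towers=[A/F; B/G; C/D; E] holding=H
     unstack(F, A) → towers=[A; B/G; C/D; E; H] holding=F
     unstack(D, C) → towers=[A/F; B/G; C; E; H] holding=D
none of the 5 applicable actions match → impossible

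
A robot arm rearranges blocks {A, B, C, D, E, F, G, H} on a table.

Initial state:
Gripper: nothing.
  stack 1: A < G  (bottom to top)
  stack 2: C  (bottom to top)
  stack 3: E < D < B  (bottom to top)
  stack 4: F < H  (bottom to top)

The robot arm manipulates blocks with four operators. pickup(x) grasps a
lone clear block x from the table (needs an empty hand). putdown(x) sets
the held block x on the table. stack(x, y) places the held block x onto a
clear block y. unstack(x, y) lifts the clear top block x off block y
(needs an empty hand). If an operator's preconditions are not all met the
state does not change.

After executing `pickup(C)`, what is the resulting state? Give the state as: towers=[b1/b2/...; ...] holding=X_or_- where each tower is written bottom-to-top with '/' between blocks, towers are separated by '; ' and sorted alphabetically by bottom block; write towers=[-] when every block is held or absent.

before: towers=[A/G; C; E/D/B; F/H] holding=-
pre[pickup(C)]: clear(C) ok, ontable(C) ok, handempty ok
all met → apply pickup(C)
after:  towers=[A/G; E/D/B; F/H] holding=C

towers=[A/G; E/D/B; F/H] holding=C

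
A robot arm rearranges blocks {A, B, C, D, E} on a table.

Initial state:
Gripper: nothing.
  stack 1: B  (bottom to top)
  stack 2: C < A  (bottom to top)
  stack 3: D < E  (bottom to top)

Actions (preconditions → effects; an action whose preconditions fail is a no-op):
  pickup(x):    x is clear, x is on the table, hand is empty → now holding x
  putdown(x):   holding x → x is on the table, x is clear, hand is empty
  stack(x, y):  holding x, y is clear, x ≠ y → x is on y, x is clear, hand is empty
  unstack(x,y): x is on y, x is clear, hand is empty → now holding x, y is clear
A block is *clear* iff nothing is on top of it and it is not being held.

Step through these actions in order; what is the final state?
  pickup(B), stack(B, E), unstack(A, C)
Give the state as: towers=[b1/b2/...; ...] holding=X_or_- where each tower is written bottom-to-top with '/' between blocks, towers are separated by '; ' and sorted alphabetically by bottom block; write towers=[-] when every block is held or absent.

step 1 (pickup(B)): towers=[C/A; D/E] holding=B
step 2 (stack(B, E)): towers=[C/A; D/E/B] holding=-
step 3 (unstack(A, C)): towers=[C; D/E/B] holding=A

towers=[C; D/E/B] holding=A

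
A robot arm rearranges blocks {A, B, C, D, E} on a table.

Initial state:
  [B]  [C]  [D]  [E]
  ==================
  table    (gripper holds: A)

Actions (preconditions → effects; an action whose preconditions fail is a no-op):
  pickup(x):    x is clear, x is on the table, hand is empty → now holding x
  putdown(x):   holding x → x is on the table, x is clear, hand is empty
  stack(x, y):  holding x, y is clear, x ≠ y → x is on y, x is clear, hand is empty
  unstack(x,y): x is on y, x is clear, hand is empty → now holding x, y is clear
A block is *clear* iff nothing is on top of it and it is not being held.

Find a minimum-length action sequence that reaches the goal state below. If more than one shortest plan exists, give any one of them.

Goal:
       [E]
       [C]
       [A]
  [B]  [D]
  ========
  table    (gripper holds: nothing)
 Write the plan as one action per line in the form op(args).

stack(A, D)
pickup(C)
stack(C, A)
pickup(E)
stack(E, C)

step 1 (stack(A, D)): towers=[B; C; D/A; E] holding=-
step 2 (pickup(C)): towers=[B; D/A; E] holding=C
step 3 (stack(C, A)): towers=[B; D/A/C; E] holding=-
step 4 (pickup(E)): towers=[B; D/A/C] holding=E
step 5 (stack(E, C)): towers=[B; D/A/C/E] holding=-
goal check: towers=[B; D/A/C/E] holding=- — reached (length 5, optimal by BFS)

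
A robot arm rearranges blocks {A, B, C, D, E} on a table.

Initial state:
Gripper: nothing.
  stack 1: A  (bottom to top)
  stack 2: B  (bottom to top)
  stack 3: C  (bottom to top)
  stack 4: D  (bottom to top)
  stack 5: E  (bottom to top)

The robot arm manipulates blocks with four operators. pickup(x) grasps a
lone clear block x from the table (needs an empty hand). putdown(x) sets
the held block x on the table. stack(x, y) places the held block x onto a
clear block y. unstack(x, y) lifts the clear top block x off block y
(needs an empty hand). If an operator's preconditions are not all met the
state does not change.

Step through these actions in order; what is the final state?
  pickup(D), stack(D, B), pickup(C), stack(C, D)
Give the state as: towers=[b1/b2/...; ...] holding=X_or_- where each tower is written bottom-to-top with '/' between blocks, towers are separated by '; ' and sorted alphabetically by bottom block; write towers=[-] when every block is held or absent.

towers=[A; B/D/C; E] holding=-

step 1 (pickup(D)): towers=[A; B; C; E] holding=D
step 2 (stack(D, B)): towers=[A; B/D; C; E] holding=-
step 3 (pickup(C)): towers=[A; B/D; E] holding=C
step 4 (stack(C, D)): towers=[A; B/D/C; E] holding=-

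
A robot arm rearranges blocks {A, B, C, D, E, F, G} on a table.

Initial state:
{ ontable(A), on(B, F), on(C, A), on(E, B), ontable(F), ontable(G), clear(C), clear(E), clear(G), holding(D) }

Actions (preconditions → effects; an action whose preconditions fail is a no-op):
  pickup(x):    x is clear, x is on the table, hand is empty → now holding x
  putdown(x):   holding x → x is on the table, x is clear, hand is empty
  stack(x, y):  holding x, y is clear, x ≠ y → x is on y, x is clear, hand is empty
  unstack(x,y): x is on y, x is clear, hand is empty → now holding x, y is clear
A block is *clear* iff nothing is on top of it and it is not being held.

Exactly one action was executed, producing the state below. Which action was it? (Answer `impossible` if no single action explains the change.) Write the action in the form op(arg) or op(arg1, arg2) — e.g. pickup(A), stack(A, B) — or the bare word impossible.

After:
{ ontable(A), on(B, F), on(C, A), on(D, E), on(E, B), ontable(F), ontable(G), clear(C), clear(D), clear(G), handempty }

target: towers=[A/C; F/B/E/D; G] holding=-
        putdown(D) → towers=[A/C; D; F/B/E; G] holding=-
       stack(D, G) → towers=[A/C; F/B/E; G/D] holding=-
       stack(D, E) → towers=[A/C; F/B/E/D; G] holding=-  ← match
       stack(D, C) → towers=[A/C/D; F/B/E; G] holding=-

stack(D, E)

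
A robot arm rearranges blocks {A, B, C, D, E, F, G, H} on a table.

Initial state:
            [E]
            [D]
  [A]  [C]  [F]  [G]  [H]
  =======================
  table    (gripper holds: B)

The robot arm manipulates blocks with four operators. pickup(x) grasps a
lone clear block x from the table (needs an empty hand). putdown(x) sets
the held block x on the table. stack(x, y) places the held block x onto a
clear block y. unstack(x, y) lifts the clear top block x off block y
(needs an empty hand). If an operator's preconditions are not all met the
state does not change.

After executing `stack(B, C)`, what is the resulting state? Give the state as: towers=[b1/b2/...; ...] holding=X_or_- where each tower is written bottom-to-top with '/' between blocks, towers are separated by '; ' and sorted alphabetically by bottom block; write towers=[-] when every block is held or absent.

before: towers=[A; C; F/D/E; G; H] holding=B
pre[stack(B, C)]: holding(B) ✓, clear(C) ✓, B≠C ✓
all met → apply stack(B, C)
after:  towers=[A; C/B; F/D/E; G; H] holding=-

towers=[A; C/B; F/D/E; G; H] holding=-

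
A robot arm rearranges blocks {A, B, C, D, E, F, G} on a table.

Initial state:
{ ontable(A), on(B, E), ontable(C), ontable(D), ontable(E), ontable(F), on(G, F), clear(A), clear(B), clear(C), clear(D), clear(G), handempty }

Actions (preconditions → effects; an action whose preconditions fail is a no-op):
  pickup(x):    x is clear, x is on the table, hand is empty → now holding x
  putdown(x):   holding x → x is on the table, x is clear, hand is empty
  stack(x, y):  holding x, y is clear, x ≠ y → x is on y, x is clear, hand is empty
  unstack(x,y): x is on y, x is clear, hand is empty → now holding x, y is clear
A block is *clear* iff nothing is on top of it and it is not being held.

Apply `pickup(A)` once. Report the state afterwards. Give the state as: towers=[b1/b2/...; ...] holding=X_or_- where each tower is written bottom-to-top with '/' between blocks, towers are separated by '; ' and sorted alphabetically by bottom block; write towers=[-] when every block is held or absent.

towers=[C; D; E/B; F/G] holding=A

before: towers=[A; C; D; E/B; F/G] holding=-
pre[pickup(A)]: clear(A) ✓, ontable(A) ✓, handempty ✓
all met → apply pickup(A)
after:  towers=[C; D; E/B; F/G] holding=A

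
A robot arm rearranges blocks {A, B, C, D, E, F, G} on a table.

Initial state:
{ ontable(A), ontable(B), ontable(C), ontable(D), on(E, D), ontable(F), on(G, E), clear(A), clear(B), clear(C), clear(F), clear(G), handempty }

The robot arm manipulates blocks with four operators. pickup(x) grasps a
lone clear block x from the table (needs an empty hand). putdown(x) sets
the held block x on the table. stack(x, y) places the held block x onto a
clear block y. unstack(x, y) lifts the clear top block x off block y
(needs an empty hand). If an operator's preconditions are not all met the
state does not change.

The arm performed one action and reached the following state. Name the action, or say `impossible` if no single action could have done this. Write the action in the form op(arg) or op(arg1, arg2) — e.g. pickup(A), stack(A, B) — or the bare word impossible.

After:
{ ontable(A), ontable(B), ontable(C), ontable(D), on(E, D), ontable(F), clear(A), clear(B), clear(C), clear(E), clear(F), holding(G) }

target: towers=[A; B; C; D/E; F] holding=G
         pickup(B) → towers=[A; C; D/E/G; F] holding=B
         pickup(F) → towers=[A; B; C; D/E/G] holding=F
     unstack(G, E) → towers=[A; B; C; D/E; F] holding=G  ← match
         pickup(A) → towers=[B; C; D/E/G; F] holding=A
         pickup(C) → towers=[A; B; D/E/G; F] holding=C

unstack(G, E)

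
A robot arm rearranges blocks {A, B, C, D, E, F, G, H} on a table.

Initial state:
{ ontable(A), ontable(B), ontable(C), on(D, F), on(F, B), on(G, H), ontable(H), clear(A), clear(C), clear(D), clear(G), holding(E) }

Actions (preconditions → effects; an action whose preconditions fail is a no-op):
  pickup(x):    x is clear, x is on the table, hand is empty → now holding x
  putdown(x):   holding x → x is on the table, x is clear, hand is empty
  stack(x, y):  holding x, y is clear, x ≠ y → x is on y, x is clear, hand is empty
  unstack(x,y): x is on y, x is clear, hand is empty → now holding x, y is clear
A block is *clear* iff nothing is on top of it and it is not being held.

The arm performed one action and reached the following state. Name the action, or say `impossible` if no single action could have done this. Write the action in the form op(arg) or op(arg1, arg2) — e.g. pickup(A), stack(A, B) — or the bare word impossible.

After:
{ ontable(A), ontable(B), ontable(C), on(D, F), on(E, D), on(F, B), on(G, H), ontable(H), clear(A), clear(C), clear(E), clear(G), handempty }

target: towers=[A; B/F/D/E; C; H/G] holding=-
        putdown(E) → towers=[A; B/F/D; C; E; H/G] holding=-
       stack(E, G) → towers=[A; B/F/D; C; H/G/E] holding=-
       stack(E, A) → towers=[A/E; B/F/D; C; H/G] holding=-
       stack(E, D) → towers=[A; B/F/D/E; C; H/G] holding=-  ← match
       stack(E, C) → towers=[A; B/F/D; C/E; H/G] holding=-

stack(E, D)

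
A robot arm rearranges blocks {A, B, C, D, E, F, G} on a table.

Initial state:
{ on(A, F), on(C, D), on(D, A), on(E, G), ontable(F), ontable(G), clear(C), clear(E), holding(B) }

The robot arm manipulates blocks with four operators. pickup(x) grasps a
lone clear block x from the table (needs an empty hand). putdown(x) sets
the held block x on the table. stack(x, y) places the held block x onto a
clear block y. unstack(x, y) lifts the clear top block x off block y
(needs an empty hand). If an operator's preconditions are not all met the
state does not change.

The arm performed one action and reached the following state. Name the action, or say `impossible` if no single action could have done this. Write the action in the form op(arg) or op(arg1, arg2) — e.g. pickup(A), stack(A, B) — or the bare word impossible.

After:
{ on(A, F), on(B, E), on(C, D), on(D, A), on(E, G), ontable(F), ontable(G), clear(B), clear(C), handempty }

target: towers=[F/A/D/C; G/E/B] holding=-
        putdown(B) → towers=[B; F/A/D/C; G/E] holding=-
       stack(B, E) → towers=[F/A/D/C; G/E/B] holding=-  ← match
       stack(B, C) → towers=[F/A/D/C/B; G/E] holding=-

stack(B, E)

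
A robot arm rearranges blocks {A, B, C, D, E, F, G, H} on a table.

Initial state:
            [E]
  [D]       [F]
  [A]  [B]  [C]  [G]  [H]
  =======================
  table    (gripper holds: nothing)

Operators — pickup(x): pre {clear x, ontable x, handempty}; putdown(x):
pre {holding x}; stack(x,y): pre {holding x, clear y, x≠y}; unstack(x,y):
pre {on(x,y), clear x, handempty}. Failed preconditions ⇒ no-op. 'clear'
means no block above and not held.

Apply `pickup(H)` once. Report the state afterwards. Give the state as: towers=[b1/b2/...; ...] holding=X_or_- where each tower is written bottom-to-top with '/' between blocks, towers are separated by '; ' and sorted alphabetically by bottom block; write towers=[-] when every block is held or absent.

before: towers=[A/D; B; C/F/E; G; H] holding=-
pre[pickup(H)]: clear(H) ✓, ontable(H) ✓, handempty ✓
all met → apply pickup(H)
after:  towers=[A/D; B; C/F/E; G] holding=H

towers=[A/D; B; C/F/E; G] holding=H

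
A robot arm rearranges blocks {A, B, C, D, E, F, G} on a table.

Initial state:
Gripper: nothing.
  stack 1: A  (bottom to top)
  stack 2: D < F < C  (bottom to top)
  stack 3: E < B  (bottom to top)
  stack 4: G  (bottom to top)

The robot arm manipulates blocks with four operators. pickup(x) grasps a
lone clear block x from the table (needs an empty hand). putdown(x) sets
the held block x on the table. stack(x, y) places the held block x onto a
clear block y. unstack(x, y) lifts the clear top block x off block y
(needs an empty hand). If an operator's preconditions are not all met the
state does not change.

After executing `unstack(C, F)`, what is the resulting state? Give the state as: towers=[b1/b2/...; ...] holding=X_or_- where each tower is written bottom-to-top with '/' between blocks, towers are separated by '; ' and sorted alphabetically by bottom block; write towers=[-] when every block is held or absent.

towers=[A; D/F; E/B; G] holding=C

before: towers=[A; D/F/C; E/B; G] holding=-
pre[unstack(C, F)]: on(C,F) yes, clear(C) yes, handempty yes
all met → apply unstack(C, F)
after:  towers=[A; D/F; E/B; G] holding=C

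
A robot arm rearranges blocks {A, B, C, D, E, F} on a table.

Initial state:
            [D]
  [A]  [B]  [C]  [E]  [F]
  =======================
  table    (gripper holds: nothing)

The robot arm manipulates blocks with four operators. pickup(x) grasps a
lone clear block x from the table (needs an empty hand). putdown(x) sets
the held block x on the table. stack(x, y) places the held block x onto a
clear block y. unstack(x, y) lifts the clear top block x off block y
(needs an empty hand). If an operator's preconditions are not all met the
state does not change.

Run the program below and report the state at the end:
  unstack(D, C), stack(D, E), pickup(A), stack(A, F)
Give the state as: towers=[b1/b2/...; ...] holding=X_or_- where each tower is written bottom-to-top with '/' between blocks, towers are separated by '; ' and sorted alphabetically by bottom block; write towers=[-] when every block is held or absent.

step 1 (unstack(D, C)): towers=[A; B; C; E; F] holding=D
step 2 (stack(D, E)): towers=[A; B; C; E/D; F] holding=-
step 3 (pickup(A)): towers=[B; C; E/D; F] holding=A
step 4 (stack(A, F)): towers=[B; C; E/D; F/A] holding=-

towers=[B; C; E/D; F/A] holding=-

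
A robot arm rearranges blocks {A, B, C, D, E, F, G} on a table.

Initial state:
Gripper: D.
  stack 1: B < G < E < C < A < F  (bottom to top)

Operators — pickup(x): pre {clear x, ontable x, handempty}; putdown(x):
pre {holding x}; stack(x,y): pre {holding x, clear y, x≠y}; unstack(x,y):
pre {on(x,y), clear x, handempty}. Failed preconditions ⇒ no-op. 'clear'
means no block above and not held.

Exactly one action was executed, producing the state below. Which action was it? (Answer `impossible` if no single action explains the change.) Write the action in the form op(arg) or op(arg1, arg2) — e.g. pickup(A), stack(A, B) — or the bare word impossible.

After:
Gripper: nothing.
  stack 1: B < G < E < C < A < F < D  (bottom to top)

stack(D, F)

target: towers=[B/G/E/C/A/F/D] holding=-
        putdown(D) → towers=[B/G/E/C/A/F; D] holding=-
       stack(D, F) → towers=[B/G/E/C/A/F/D] holding=-  ← match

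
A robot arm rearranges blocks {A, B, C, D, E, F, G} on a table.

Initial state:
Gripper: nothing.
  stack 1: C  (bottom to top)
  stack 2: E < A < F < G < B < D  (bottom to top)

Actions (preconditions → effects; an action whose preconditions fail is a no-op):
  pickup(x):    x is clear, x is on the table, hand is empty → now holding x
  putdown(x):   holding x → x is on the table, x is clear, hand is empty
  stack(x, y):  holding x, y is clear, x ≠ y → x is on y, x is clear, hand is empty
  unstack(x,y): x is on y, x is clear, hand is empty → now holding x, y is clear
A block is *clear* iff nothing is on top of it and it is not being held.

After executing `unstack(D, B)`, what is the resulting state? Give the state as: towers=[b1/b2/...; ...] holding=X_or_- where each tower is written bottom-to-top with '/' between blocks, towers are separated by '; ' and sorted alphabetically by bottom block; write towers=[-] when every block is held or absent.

before: towers=[C; E/A/F/G/B/D] holding=-
pre[unstack(D, B)]: on(D,B) yes, clear(D) yes, handempty yes
all met → apply unstack(D, B)
after:  towers=[C; E/A/F/G/B] holding=D

towers=[C; E/A/F/G/B] holding=D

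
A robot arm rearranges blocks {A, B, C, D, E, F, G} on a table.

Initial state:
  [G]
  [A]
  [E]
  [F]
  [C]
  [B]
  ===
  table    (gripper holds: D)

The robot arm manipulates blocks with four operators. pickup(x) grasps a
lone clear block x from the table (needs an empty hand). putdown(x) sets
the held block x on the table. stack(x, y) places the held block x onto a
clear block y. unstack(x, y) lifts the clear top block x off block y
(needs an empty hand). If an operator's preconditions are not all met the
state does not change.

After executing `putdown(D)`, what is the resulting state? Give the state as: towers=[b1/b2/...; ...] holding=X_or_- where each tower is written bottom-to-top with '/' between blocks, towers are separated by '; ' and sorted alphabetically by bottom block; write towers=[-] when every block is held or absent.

towers=[B/C/F/E/A/G; D] holding=-

before: towers=[B/C/F/E/A/G] holding=D
pre[putdown(D)]: holding(D) ✓
all met → apply putdown(D)
after:  towers=[B/C/F/E/A/G; D] holding=-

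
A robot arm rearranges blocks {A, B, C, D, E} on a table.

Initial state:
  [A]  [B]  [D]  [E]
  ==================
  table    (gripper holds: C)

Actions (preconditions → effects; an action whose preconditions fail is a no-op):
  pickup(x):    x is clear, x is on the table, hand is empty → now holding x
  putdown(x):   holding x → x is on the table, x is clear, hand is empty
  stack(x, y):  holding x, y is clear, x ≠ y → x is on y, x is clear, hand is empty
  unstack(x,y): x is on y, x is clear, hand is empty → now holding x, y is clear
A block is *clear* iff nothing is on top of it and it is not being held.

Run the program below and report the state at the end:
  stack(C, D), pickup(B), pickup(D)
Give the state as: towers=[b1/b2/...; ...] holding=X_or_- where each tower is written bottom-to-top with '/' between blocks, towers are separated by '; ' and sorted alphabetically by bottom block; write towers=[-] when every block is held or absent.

towers=[A; D/C; E] holding=B

step 1 (stack(C, D)): towers=[A; B; D/C; E] holding=-
step 2 (pickup(B)): towers=[A; D/C; E] holding=B
step 3 (pickup(D)) [no-op]: towers=[A; D/C; E] holding=B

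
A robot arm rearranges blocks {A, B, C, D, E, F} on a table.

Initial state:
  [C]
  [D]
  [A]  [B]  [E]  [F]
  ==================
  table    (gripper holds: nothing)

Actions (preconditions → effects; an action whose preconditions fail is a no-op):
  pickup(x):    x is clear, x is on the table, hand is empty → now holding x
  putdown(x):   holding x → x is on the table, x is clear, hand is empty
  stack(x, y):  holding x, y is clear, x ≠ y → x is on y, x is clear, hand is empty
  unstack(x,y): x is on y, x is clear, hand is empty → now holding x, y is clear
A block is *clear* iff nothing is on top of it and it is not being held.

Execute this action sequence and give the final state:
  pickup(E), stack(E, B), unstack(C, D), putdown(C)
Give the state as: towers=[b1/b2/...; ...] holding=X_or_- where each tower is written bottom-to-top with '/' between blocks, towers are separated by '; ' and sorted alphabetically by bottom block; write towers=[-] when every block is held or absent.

step 1 (pickup(E)): towers=[A/D/C; B; F] holding=E
step 2 (stack(E, B)): towers=[A/D/C; B/E; F] holding=-
step 3 (unstack(C, D)): towers=[A/D; B/E; F] holding=C
step 4 (putdown(C)): towers=[A/D; B/E; C; F] holding=-

towers=[A/D; B/E; C; F] holding=-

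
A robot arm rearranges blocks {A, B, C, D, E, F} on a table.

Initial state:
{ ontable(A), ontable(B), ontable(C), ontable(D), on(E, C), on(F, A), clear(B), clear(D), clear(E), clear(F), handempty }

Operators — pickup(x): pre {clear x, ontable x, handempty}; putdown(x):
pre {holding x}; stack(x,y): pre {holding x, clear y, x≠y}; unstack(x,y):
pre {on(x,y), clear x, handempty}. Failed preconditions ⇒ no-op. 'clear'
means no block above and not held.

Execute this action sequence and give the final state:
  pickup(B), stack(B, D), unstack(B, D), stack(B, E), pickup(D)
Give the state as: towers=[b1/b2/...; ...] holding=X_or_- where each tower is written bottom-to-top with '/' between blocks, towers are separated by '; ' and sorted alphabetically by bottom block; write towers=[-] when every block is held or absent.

step 1 (pickup(B)): towers=[A/F; C/E; D] holding=B
step 2 (stack(B, D)): towers=[A/F; C/E; D/B] holding=-
step 3 (unstack(B, D)): towers=[A/F; C/E; D] holding=B
step 4 (stack(B, E)): towers=[A/F; C/E/B; D] holding=-
step 5 (pickup(D)): towers=[A/F; C/E/B] holding=D

towers=[A/F; C/E/B] holding=D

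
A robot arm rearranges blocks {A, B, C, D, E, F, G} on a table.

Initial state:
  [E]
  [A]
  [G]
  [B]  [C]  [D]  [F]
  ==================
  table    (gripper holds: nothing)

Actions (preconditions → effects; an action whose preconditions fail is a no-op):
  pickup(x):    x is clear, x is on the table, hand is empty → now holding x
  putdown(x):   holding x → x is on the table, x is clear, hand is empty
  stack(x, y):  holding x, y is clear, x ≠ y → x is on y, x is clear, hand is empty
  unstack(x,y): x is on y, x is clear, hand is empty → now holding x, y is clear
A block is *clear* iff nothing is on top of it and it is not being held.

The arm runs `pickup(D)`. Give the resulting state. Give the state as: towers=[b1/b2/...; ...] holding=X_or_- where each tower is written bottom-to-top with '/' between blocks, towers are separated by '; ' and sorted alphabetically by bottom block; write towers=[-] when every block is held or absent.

before: towers=[B/G/A/E; C; D; F] holding=-
pre[pickup(D)]: clear(D) yes, ontable(D) yes, handempty yes
all met → apply pickup(D)
after:  towers=[B/G/A/E; C; F] holding=D

towers=[B/G/A/E; C; F] holding=D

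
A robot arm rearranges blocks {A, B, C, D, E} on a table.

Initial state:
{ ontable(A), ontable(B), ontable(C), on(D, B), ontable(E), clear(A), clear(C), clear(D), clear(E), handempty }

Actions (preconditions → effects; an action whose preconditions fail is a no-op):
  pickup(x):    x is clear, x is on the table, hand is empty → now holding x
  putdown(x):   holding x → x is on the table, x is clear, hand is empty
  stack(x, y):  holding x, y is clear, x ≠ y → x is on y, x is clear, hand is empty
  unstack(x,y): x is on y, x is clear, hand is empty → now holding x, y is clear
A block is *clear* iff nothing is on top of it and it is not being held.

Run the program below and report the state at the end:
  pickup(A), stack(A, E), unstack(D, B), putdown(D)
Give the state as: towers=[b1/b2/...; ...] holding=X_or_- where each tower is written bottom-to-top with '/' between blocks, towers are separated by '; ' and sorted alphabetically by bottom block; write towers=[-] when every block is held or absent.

step 1 (pickup(A)): towers=[B/D; C; E] holding=A
step 2 (stack(A, E)): towers=[B/D; C; E/A] holding=-
step 3 (unstack(D, B)): towers=[B; C; E/A] holding=D
step 4 (putdown(D)): towers=[B; C; D; E/A] holding=-

towers=[B; C; D; E/A] holding=-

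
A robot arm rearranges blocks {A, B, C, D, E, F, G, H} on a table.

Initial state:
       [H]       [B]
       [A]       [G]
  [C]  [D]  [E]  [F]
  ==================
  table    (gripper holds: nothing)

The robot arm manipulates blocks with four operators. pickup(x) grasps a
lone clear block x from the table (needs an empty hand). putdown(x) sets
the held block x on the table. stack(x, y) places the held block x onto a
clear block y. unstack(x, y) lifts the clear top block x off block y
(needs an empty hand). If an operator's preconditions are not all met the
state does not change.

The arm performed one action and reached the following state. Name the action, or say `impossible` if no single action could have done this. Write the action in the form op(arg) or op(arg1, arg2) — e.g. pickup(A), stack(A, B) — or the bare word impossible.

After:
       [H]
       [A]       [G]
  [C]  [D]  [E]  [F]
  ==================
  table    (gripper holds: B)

unstack(B, G)

target: towers=[C; D/A/H; E; F/G] holding=B
         pickup(E) → towers=[C; D/A/H; F/G/B] holding=E
     unstack(H, A) → towers=[C; D/A; E; F/G/B] holding=H
     unstack(B, G) → towers=[C; D/A/H; E; F/G] holding=B  ← match
         pickup(C) → towers=[D/A/H; E; F/G/B] holding=C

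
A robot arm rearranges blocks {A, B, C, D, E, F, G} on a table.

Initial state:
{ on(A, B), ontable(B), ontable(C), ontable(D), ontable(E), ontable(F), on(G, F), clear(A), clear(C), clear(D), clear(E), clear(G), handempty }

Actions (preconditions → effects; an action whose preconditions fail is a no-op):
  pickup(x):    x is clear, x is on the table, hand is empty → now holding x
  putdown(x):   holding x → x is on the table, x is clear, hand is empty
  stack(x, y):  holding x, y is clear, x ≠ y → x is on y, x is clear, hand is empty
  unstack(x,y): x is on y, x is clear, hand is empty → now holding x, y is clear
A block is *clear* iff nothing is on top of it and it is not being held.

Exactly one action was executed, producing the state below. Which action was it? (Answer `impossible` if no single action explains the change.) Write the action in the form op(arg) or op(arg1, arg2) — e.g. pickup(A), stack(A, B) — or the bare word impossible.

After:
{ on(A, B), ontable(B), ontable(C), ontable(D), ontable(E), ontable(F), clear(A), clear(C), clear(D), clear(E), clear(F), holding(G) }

unstack(G, F)

target: towers=[B/A; C; D; E; F] holding=G
     unstack(G, F) → towers=[B/A; C; D; E; F] holding=G  ← match
         pickup(D) → towers=[B/A; C; E; F/G] holding=D
     unstack(A, B) → towers=[B; C; D; E; F/G] holding=A
         pickup(E) → towers=[B/A; C; D; F/G] holding=E
         pickup(C) → towers=[B/A; D; E; F/G] holding=C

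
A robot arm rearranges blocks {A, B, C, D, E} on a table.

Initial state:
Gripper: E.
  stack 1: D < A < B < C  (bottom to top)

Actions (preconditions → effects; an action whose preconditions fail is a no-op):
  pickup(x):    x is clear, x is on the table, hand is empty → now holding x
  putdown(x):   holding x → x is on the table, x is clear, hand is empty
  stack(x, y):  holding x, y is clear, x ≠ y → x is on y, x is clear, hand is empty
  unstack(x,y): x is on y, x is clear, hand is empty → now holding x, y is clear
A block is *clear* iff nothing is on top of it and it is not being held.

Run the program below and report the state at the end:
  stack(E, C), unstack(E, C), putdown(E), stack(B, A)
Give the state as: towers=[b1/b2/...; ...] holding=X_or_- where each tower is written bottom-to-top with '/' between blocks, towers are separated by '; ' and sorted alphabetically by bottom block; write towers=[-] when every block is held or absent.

towers=[D/A/B/C; E] holding=-

step 1 (stack(E, C)): towers=[D/A/B/C/E] holding=-
step 2 (unstack(E, C)): towers=[D/A/B/C] holding=E
step 3 (putdown(E)): towers=[D/A/B/C; E] holding=-
step 4 (stack(B, A)) [no-op]: towers=[D/A/B/C; E] holding=-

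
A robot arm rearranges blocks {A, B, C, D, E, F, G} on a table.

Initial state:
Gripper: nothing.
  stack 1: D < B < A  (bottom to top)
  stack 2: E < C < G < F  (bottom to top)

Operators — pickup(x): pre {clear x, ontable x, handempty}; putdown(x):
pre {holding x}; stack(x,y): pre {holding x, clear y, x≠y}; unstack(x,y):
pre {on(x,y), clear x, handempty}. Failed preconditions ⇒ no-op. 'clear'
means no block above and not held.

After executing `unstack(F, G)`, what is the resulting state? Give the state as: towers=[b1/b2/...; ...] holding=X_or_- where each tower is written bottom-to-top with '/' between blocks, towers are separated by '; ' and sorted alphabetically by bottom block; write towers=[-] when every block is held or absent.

towers=[D/B/A; E/C/G] holding=F

before: towers=[D/B/A; E/C/G/F] holding=-
pre[unstack(F, G)]: on(F,G) ok, clear(F) ok, handempty ok
all met → apply unstack(F, G)
after:  towers=[D/B/A; E/C/G] holding=F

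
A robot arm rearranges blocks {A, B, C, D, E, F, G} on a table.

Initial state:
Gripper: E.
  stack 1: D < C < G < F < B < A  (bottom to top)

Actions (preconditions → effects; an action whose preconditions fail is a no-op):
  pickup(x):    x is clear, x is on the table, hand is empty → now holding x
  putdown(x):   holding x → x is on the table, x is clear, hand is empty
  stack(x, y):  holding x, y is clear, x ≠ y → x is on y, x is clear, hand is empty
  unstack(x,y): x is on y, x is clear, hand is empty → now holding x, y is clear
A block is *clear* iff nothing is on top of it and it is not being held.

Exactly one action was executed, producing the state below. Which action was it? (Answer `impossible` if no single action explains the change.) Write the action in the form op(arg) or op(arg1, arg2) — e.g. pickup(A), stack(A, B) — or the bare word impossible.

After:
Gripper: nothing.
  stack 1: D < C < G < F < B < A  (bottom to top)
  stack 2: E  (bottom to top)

target: towers=[D/C/G/F/B/A; E] holding=-
        putdown(E) → towers=[D/C/G/F/B/A; E] holding=-  ← match
       stack(E, A) → towers=[D/C/G/F/B/A/E] holding=-

putdown(E)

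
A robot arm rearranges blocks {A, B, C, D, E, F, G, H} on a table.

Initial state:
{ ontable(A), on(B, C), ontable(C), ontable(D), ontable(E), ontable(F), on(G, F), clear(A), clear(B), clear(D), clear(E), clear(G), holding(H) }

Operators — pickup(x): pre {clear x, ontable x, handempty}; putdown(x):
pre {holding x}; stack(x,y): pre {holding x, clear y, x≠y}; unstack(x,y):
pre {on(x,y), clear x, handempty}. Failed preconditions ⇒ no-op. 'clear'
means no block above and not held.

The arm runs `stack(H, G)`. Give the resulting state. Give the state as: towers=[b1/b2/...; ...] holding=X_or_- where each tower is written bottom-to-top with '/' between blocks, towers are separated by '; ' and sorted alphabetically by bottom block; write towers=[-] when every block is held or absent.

towers=[A; C/B; D; E; F/G/H] holding=-

before: towers=[A; C/B; D; E; F/G] holding=H
pre[stack(H, G)]: holding(H) ✓, clear(G) ✓, H≠G ✓
all met → apply stack(H, G)
after:  towers=[A; C/B; D; E; F/G/H] holding=-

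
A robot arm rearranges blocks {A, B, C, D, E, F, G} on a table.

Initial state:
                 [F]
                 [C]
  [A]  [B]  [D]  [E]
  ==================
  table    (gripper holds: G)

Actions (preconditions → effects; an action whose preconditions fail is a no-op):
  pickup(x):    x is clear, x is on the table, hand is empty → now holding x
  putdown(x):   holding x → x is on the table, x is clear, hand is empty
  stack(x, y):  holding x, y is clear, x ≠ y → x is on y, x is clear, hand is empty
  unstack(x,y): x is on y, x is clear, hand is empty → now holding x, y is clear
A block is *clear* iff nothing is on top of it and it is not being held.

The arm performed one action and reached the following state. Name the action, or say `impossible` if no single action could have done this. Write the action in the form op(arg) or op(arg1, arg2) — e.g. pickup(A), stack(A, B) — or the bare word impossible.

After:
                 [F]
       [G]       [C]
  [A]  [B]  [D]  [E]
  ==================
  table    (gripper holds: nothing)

target: towers=[A; B/G; D; E/C/F] holding=-
        putdown(G) → towers=[A; B; D; E/C/F; G] holding=-
       stack(G, B) → towers=[A; B/G; D; E/C/F] holding=-  ← match
       stack(G, F) → towers=[A; B; D; E/C/F/G] holding=-
       stack(G, D) → towers=[A; B; D/G; E/C/F] holding=-
       stack(G, A) → towers=[A/G; B; D; E/C/F] holding=-

stack(G, B)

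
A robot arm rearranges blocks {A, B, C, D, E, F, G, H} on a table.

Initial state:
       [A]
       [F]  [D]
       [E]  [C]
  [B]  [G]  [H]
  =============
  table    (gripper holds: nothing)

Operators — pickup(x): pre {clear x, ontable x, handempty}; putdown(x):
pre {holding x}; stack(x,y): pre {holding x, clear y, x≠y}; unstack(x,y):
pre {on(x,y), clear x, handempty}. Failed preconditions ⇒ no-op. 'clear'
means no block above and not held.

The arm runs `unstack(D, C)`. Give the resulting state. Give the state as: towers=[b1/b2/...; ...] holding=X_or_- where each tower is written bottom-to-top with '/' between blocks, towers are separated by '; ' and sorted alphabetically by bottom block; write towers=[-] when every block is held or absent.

before: towers=[B; G/E/F/A; H/C/D] holding=-
pre[unstack(D, C)]: on(D,C) ✓, clear(D) ✓, handempty ✓
all met → apply unstack(D, C)
after:  towers=[B; G/E/F/A; H/C] holding=D

towers=[B; G/E/F/A; H/C] holding=D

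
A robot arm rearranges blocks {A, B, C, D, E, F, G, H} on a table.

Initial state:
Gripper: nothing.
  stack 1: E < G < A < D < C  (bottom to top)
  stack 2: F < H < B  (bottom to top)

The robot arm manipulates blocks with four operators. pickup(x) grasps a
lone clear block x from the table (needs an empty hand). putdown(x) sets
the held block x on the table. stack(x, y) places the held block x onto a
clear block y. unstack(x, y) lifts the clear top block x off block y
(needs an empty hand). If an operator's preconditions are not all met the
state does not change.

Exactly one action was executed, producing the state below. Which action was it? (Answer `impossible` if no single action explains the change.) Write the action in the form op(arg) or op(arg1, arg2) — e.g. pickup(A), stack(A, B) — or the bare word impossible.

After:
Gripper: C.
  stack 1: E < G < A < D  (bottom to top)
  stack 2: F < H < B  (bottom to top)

target: towers=[E/G/A/D; F/H/B] holding=C
     unstack(B, H) → towers=[E/G/A/D/C; F/H] holding=B
     unstack(C, D) → towers=[E/G/A/D; F/H/B] holding=C  ← match

unstack(C, D)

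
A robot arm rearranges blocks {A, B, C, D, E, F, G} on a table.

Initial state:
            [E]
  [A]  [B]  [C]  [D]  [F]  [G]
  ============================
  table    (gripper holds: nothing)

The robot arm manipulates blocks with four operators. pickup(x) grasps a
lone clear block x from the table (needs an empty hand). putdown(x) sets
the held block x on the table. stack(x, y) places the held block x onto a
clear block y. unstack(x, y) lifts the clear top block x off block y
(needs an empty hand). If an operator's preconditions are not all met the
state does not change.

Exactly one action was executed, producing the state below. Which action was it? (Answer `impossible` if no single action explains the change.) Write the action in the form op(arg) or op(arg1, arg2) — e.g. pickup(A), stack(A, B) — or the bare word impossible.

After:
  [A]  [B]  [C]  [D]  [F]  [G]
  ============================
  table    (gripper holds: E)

target: towers=[A; B; C; D; F; G] holding=E
         pickup(B) → towers=[A; C/E; D; F; G] holding=B
         pickup(F) → towers=[A; B; C/E; D; G] holding=F
         pickup(G) → towers=[A; B; C/E; D; F] holding=G
         pickup(D) → towers=[A; B; C/E; F; G] holding=D
         pickup(A) → towers=[B; C/E; D; F; G] holding=A
     unstack(E, C) → towers=[A; B; C; D; F; G] holding=E  ← match

unstack(E, C)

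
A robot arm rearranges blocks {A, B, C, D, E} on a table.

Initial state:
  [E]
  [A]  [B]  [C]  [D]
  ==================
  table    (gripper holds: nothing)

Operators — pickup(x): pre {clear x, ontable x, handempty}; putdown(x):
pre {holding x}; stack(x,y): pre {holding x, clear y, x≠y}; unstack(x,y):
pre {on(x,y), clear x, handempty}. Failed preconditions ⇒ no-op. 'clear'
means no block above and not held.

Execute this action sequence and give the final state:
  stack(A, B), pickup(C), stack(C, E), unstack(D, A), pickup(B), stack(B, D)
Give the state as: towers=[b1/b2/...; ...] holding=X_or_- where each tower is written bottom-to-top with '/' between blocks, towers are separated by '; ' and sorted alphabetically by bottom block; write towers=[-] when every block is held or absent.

step 1 (stack(A, B)) [no-op]: towers=[A/E; B; C; D] holding=-
step 2 (pickup(C)): towers=[A/E; B; D] holding=C
step 3 (stack(C, E)): towers=[A/E/C; B; D] holding=-
step 4 (unstack(D, A)) [no-op]: towers=[A/E/C; B; D] holding=-
step 5 (pickup(B)): towers=[A/E/C; D] holding=B
step 6 (stack(B, D)): towers=[A/E/C; D/B] holding=-

towers=[A/E/C; D/B] holding=-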